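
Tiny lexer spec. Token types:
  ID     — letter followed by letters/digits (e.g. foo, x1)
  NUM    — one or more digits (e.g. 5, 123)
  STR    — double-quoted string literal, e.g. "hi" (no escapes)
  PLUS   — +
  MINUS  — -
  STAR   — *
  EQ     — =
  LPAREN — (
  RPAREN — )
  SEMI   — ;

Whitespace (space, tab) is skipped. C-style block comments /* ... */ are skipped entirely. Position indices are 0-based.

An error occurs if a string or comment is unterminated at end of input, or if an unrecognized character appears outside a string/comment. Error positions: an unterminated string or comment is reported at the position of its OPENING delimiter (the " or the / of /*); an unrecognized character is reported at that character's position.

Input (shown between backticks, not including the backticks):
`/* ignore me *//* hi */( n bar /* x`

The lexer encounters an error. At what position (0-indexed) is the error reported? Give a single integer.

Answer: 31

Derivation:
pos=0: enter COMMENT mode (saw '/*')
exit COMMENT mode (now at pos=15)
pos=15: enter COMMENT mode (saw '/*')
exit COMMENT mode (now at pos=23)
pos=23: emit LPAREN '('
pos=25: emit ID 'n' (now at pos=26)
pos=27: emit ID 'bar' (now at pos=30)
pos=31: enter COMMENT mode (saw '/*')
pos=31: ERROR — unterminated comment (reached EOF)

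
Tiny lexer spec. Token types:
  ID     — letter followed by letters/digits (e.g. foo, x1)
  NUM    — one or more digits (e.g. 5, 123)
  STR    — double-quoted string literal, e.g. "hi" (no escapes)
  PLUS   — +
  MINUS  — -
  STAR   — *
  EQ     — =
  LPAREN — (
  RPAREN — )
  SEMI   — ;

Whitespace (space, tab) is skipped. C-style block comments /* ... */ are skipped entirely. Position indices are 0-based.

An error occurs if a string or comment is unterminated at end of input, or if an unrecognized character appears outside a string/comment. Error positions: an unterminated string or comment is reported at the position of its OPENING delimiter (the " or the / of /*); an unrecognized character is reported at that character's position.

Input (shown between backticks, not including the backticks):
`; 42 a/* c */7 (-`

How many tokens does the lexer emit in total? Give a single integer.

pos=0: emit SEMI ';'
pos=2: emit NUM '42' (now at pos=4)
pos=5: emit ID 'a' (now at pos=6)
pos=6: enter COMMENT mode (saw '/*')
exit COMMENT mode (now at pos=13)
pos=13: emit NUM '7' (now at pos=14)
pos=15: emit LPAREN '('
pos=16: emit MINUS '-'
DONE. 6 tokens: [SEMI, NUM, ID, NUM, LPAREN, MINUS]

Answer: 6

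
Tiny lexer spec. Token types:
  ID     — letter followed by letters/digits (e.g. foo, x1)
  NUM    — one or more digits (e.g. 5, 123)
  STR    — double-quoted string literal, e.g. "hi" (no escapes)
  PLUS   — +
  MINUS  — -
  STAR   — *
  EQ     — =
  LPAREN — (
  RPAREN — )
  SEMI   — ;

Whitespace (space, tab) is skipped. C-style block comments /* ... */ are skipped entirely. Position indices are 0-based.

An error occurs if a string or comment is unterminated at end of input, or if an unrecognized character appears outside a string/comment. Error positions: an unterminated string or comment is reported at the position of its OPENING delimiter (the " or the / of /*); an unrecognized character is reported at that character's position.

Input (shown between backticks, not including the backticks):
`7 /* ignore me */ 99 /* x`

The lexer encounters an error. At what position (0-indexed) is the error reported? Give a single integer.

pos=0: emit NUM '7' (now at pos=1)
pos=2: enter COMMENT mode (saw '/*')
exit COMMENT mode (now at pos=17)
pos=18: emit NUM '99' (now at pos=20)
pos=21: enter COMMENT mode (saw '/*')
pos=21: ERROR — unterminated comment (reached EOF)

Answer: 21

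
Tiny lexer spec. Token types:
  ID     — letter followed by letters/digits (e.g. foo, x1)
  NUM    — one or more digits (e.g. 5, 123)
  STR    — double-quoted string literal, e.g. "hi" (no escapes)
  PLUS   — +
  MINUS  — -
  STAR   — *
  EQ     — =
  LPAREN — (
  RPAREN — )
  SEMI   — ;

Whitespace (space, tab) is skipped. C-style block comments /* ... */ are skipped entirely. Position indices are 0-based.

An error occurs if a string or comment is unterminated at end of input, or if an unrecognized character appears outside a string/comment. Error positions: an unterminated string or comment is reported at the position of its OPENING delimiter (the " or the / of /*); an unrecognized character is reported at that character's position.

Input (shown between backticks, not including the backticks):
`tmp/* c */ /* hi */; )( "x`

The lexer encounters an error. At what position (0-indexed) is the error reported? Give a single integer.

Answer: 24

Derivation:
pos=0: emit ID 'tmp' (now at pos=3)
pos=3: enter COMMENT mode (saw '/*')
exit COMMENT mode (now at pos=10)
pos=11: enter COMMENT mode (saw '/*')
exit COMMENT mode (now at pos=19)
pos=19: emit SEMI ';'
pos=21: emit RPAREN ')'
pos=22: emit LPAREN '('
pos=24: enter STRING mode
pos=24: ERROR — unterminated string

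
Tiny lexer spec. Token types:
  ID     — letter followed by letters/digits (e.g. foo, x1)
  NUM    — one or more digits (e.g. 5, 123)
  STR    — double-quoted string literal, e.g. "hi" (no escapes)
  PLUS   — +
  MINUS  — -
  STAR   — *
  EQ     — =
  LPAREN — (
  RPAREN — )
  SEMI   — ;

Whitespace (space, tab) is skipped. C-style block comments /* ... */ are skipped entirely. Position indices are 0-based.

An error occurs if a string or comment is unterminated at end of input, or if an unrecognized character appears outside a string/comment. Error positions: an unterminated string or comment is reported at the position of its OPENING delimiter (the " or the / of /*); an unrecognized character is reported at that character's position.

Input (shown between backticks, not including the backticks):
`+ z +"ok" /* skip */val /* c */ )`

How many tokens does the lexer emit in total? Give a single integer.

pos=0: emit PLUS '+'
pos=2: emit ID 'z' (now at pos=3)
pos=4: emit PLUS '+'
pos=5: enter STRING mode
pos=5: emit STR "ok" (now at pos=9)
pos=10: enter COMMENT mode (saw '/*')
exit COMMENT mode (now at pos=20)
pos=20: emit ID 'val' (now at pos=23)
pos=24: enter COMMENT mode (saw '/*')
exit COMMENT mode (now at pos=31)
pos=32: emit RPAREN ')'
DONE. 6 tokens: [PLUS, ID, PLUS, STR, ID, RPAREN]

Answer: 6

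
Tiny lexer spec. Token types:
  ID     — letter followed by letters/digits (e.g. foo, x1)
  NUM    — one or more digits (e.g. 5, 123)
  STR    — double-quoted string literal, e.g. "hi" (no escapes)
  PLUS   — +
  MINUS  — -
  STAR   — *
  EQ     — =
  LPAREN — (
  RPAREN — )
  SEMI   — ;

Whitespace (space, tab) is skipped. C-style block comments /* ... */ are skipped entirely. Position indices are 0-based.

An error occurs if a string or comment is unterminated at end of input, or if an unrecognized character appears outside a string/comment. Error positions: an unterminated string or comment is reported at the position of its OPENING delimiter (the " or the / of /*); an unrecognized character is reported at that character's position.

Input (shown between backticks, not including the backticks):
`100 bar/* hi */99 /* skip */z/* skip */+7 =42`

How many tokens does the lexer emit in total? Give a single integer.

pos=0: emit NUM '100' (now at pos=3)
pos=4: emit ID 'bar' (now at pos=7)
pos=7: enter COMMENT mode (saw '/*')
exit COMMENT mode (now at pos=15)
pos=15: emit NUM '99' (now at pos=17)
pos=18: enter COMMENT mode (saw '/*')
exit COMMENT mode (now at pos=28)
pos=28: emit ID 'z' (now at pos=29)
pos=29: enter COMMENT mode (saw '/*')
exit COMMENT mode (now at pos=39)
pos=39: emit PLUS '+'
pos=40: emit NUM '7' (now at pos=41)
pos=42: emit EQ '='
pos=43: emit NUM '42' (now at pos=45)
DONE. 8 tokens: [NUM, ID, NUM, ID, PLUS, NUM, EQ, NUM]

Answer: 8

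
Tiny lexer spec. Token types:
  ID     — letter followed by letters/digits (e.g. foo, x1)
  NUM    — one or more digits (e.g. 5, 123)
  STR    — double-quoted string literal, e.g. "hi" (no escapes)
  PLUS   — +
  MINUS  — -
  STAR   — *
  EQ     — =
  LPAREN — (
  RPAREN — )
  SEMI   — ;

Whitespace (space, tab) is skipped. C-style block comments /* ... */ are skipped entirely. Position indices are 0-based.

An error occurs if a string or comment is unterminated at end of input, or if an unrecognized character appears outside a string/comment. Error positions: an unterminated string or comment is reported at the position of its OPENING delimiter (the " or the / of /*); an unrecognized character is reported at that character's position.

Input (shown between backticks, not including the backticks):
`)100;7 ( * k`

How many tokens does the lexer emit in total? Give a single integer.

pos=0: emit RPAREN ')'
pos=1: emit NUM '100' (now at pos=4)
pos=4: emit SEMI ';'
pos=5: emit NUM '7' (now at pos=6)
pos=7: emit LPAREN '('
pos=9: emit STAR '*'
pos=11: emit ID 'k' (now at pos=12)
DONE. 7 tokens: [RPAREN, NUM, SEMI, NUM, LPAREN, STAR, ID]

Answer: 7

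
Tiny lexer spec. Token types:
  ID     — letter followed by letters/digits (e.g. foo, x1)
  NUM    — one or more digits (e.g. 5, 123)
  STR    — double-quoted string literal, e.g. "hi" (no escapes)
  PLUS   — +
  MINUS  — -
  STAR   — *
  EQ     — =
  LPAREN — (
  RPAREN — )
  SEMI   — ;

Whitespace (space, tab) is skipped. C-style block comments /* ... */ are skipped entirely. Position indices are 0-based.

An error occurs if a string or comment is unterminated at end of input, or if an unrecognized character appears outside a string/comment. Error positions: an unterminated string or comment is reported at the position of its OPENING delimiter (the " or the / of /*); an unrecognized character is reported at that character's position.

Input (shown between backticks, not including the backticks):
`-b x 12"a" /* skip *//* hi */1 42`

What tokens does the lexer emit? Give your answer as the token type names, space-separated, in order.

pos=0: emit MINUS '-'
pos=1: emit ID 'b' (now at pos=2)
pos=3: emit ID 'x' (now at pos=4)
pos=5: emit NUM '12' (now at pos=7)
pos=7: enter STRING mode
pos=7: emit STR "a" (now at pos=10)
pos=11: enter COMMENT mode (saw '/*')
exit COMMENT mode (now at pos=21)
pos=21: enter COMMENT mode (saw '/*')
exit COMMENT mode (now at pos=29)
pos=29: emit NUM '1' (now at pos=30)
pos=31: emit NUM '42' (now at pos=33)
DONE. 7 tokens: [MINUS, ID, ID, NUM, STR, NUM, NUM]

Answer: MINUS ID ID NUM STR NUM NUM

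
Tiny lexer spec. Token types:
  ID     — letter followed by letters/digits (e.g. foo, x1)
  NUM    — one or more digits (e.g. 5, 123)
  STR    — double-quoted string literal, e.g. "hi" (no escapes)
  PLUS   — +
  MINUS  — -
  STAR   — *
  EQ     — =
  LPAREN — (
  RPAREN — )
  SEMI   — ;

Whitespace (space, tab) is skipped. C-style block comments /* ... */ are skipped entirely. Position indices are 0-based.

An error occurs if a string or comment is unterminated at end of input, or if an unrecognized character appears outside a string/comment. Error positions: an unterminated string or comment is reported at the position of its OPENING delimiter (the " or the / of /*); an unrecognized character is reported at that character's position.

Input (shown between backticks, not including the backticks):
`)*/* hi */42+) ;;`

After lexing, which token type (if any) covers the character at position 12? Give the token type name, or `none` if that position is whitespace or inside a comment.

pos=0: emit RPAREN ')'
pos=1: emit STAR '*'
pos=2: enter COMMENT mode (saw '/*')
exit COMMENT mode (now at pos=10)
pos=10: emit NUM '42' (now at pos=12)
pos=12: emit PLUS '+'
pos=13: emit RPAREN ')'
pos=15: emit SEMI ';'
pos=16: emit SEMI ';'
DONE. 7 tokens: [RPAREN, STAR, NUM, PLUS, RPAREN, SEMI, SEMI]
Position 12: char is '+' -> PLUS

Answer: PLUS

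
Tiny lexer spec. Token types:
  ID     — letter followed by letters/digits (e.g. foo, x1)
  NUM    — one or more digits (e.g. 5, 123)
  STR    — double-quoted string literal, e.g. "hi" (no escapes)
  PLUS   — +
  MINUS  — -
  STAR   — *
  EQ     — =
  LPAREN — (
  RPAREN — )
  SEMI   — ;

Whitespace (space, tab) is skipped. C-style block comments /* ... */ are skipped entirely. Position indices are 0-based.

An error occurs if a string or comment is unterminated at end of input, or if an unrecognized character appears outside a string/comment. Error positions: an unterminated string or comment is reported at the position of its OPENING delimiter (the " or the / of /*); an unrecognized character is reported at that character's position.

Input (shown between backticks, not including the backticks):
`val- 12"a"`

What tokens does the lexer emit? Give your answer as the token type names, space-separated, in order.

Answer: ID MINUS NUM STR

Derivation:
pos=0: emit ID 'val' (now at pos=3)
pos=3: emit MINUS '-'
pos=5: emit NUM '12' (now at pos=7)
pos=7: enter STRING mode
pos=7: emit STR "a" (now at pos=10)
DONE. 4 tokens: [ID, MINUS, NUM, STR]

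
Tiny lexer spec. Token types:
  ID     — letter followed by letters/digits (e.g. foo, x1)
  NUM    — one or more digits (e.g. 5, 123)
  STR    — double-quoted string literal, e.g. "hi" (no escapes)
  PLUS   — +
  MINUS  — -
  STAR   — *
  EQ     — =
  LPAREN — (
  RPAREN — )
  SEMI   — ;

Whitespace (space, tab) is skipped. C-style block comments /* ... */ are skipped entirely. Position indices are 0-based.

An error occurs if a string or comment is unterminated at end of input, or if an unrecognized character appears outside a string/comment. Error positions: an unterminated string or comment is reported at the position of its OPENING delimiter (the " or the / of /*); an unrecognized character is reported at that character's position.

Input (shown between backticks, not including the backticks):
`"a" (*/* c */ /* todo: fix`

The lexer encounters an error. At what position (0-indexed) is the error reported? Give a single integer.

Answer: 14

Derivation:
pos=0: enter STRING mode
pos=0: emit STR "a" (now at pos=3)
pos=4: emit LPAREN '('
pos=5: emit STAR '*'
pos=6: enter COMMENT mode (saw '/*')
exit COMMENT mode (now at pos=13)
pos=14: enter COMMENT mode (saw '/*')
pos=14: ERROR — unterminated comment (reached EOF)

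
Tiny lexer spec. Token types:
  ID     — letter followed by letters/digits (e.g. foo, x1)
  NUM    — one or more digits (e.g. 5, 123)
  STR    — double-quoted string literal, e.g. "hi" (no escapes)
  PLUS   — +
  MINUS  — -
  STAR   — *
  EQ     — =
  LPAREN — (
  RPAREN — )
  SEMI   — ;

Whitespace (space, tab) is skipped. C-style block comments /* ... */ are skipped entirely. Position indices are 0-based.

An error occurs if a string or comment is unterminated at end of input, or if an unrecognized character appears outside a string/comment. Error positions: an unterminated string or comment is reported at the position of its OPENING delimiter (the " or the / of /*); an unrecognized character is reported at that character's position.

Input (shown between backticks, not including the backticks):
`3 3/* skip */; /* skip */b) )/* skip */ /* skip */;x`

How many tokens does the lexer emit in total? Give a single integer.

Answer: 8

Derivation:
pos=0: emit NUM '3' (now at pos=1)
pos=2: emit NUM '3' (now at pos=3)
pos=3: enter COMMENT mode (saw '/*')
exit COMMENT mode (now at pos=13)
pos=13: emit SEMI ';'
pos=15: enter COMMENT mode (saw '/*')
exit COMMENT mode (now at pos=25)
pos=25: emit ID 'b' (now at pos=26)
pos=26: emit RPAREN ')'
pos=28: emit RPAREN ')'
pos=29: enter COMMENT mode (saw '/*')
exit COMMENT mode (now at pos=39)
pos=40: enter COMMENT mode (saw '/*')
exit COMMENT mode (now at pos=50)
pos=50: emit SEMI ';'
pos=51: emit ID 'x' (now at pos=52)
DONE. 8 tokens: [NUM, NUM, SEMI, ID, RPAREN, RPAREN, SEMI, ID]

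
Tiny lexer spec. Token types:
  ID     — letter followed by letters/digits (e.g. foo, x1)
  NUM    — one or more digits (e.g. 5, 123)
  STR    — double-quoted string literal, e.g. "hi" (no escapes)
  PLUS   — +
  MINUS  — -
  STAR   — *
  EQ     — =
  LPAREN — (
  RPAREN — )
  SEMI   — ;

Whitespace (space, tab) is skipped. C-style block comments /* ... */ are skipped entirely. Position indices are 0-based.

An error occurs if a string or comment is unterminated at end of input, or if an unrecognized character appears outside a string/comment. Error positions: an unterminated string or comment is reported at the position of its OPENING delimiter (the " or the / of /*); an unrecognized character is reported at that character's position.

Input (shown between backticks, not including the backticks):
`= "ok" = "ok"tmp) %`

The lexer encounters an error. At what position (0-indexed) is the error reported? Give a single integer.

pos=0: emit EQ '='
pos=2: enter STRING mode
pos=2: emit STR "ok" (now at pos=6)
pos=7: emit EQ '='
pos=9: enter STRING mode
pos=9: emit STR "ok" (now at pos=13)
pos=13: emit ID 'tmp' (now at pos=16)
pos=16: emit RPAREN ')'
pos=18: ERROR — unrecognized char '%'

Answer: 18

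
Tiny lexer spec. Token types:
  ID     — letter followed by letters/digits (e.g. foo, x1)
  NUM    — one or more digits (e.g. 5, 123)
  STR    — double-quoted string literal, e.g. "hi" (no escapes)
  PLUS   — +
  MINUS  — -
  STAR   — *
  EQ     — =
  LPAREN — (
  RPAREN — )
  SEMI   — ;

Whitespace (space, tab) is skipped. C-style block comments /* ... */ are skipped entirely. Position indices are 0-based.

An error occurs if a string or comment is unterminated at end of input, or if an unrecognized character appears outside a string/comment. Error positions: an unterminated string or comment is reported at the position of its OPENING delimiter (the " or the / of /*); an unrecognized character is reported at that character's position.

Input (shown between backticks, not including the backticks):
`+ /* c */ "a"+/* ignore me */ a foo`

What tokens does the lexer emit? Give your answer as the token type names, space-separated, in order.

Answer: PLUS STR PLUS ID ID

Derivation:
pos=0: emit PLUS '+'
pos=2: enter COMMENT mode (saw '/*')
exit COMMENT mode (now at pos=9)
pos=10: enter STRING mode
pos=10: emit STR "a" (now at pos=13)
pos=13: emit PLUS '+'
pos=14: enter COMMENT mode (saw '/*')
exit COMMENT mode (now at pos=29)
pos=30: emit ID 'a' (now at pos=31)
pos=32: emit ID 'foo' (now at pos=35)
DONE. 5 tokens: [PLUS, STR, PLUS, ID, ID]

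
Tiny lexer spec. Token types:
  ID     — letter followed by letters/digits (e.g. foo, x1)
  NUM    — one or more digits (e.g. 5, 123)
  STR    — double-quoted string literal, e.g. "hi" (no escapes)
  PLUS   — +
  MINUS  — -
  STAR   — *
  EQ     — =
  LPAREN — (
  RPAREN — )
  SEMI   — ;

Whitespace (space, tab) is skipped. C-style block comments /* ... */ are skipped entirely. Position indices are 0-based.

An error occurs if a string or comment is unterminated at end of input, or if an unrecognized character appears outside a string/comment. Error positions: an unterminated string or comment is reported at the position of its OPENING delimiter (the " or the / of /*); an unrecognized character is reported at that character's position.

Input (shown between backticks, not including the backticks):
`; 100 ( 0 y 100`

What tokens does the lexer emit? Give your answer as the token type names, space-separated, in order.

Answer: SEMI NUM LPAREN NUM ID NUM

Derivation:
pos=0: emit SEMI ';'
pos=2: emit NUM '100' (now at pos=5)
pos=6: emit LPAREN '('
pos=8: emit NUM '0' (now at pos=9)
pos=10: emit ID 'y' (now at pos=11)
pos=12: emit NUM '100' (now at pos=15)
DONE. 6 tokens: [SEMI, NUM, LPAREN, NUM, ID, NUM]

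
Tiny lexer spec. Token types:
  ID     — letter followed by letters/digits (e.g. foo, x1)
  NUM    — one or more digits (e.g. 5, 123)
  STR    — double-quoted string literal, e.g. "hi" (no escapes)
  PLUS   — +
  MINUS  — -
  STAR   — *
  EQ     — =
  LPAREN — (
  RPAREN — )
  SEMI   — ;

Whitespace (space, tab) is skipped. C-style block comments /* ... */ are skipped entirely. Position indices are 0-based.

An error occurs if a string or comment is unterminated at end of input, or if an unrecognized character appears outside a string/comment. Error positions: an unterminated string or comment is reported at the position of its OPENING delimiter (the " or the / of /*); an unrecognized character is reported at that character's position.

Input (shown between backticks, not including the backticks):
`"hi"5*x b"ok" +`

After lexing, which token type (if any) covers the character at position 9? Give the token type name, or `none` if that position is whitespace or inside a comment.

pos=0: enter STRING mode
pos=0: emit STR "hi" (now at pos=4)
pos=4: emit NUM '5' (now at pos=5)
pos=5: emit STAR '*'
pos=6: emit ID 'x' (now at pos=7)
pos=8: emit ID 'b' (now at pos=9)
pos=9: enter STRING mode
pos=9: emit STR "ok" (now at pos=13)
pos=14: emit PLUS '+'
DONE. 7 tokens: [STR, NUM, STAR, ID, ID, STR, PLUS]
Position 9: char is '"' -> STR

Answer: STR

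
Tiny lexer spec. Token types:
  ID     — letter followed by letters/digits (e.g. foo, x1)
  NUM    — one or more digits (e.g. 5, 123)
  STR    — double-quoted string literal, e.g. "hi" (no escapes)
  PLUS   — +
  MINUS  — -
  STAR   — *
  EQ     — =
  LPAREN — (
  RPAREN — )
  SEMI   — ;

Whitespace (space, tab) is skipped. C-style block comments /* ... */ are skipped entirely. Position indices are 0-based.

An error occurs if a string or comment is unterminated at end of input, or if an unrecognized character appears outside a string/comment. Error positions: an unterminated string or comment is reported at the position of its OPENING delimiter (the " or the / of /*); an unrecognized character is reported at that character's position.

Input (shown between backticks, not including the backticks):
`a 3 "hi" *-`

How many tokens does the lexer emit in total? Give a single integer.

pos=0: emit ID 'a' (now at pos=1)
pos=2: emit NUM '3' (now at pos=3)
pos=4: enter STRING mode
pos=4: emit STR "hi" (now at pos=8)
pos=9: emit STAR '*'
pos=10: emit MINUS '-'
DONE. 5 tokens: [ID, NUM, STR, STAR, MINUS]

Answer: 5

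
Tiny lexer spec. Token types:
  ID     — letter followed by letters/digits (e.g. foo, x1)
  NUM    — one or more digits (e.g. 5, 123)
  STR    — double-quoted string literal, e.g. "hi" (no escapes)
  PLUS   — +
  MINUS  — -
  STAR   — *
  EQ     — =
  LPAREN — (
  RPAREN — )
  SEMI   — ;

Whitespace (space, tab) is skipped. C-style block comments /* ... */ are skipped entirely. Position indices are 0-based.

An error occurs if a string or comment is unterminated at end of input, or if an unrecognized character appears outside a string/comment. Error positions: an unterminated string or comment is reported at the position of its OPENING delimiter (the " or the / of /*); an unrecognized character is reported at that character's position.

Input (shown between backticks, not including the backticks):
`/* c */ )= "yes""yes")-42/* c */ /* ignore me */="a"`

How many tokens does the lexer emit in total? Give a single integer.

Answer: 9

Derivation:
pos=0: enter COMMENT mode (saw '/*')
exit COMMENT mode (now at pos=7)
pos=8: emit RPAREN ')'
pos=9: emit EQ '='
pos=11: enter STRING mode
pos=11: emit STR "yes" (now at pos=16)
pos=16: enter STRING mode
pos=16: emit STR "yes" (now at pos=21)
pos=21: emit RPAREN ')'
pos=22: emit MINUS '-'
pos=23: emit NUM '42' (now at pos=25)
pos=25: enter COMMENT mode (saw '/*')
exit COMMENT mode (now at pos=32)
pos=33: enter COMMENT mode (saw '/*')
exit COMMENT mode (now at pos=48)
pos=48: emit EQ '='
pos=49: enter STRING mode
pos=49: emit STR "a" (now at pos=52)
DONE. 9 tokens: [RPAREN, EQ, STR, STR, RPAREN, MINUS, NUM, EQ, STR]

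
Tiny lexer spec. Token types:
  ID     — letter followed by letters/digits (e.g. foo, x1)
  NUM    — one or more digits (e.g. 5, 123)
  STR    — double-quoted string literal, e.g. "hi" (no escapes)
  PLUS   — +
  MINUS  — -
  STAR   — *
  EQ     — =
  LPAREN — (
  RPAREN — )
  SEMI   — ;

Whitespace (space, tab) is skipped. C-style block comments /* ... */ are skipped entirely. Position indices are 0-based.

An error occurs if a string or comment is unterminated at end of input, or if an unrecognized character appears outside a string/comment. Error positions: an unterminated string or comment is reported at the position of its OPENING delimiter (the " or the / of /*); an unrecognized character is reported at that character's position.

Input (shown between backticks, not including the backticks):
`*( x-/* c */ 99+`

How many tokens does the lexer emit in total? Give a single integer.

Answer: 6

Derivation:
pos=0: emit STAR '*'
pos=1: emit LPAREN '('
pos=3: emit ID 'x' (now at pos=4)
pos=4: emit MINUS '-'
pos=5: enter COMMENT mode (saw '/*')
exit COMMENT mode (now at pos=12)
pos=13: emit NUM '99' (now at pos=15)
pos=15: emit PLUS '+'
DONE. 6 tokens: [STAR, LPAREN, ID, MINUS, NUM, PLUS]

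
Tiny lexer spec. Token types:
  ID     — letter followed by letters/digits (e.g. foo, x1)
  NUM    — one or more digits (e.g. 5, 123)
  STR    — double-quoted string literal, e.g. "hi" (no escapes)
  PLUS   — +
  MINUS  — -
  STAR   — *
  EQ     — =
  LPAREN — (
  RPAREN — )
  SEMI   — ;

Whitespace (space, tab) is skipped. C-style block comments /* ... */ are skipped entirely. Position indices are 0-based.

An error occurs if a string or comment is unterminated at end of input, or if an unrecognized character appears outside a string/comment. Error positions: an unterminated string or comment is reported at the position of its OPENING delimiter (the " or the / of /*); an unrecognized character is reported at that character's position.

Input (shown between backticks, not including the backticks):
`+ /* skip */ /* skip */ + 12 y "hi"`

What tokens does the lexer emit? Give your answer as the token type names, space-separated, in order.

pos=0: emit PLUS '+'
pos=2: enter COMMENT mode (saw '/*')
exit COMMENT mode (now at pos=12)
pos=13: enter COMMENT mode (saw '/*')
exit COMMENT mode (now at pos=23)
pos=24: emit PLUS '+'
pos=26: emit NUM '12' (now at pos=28)
pos=29: emit ID 'y' (now at pos=30)
pos=31: enter STRING mode
pos=31: emit STR "hi" (now at pos=35)
DONE. 5 tokens: [PLUS, PLUS, NUM, ID, STR]

Answer: PLUS PLUS NUM ID STR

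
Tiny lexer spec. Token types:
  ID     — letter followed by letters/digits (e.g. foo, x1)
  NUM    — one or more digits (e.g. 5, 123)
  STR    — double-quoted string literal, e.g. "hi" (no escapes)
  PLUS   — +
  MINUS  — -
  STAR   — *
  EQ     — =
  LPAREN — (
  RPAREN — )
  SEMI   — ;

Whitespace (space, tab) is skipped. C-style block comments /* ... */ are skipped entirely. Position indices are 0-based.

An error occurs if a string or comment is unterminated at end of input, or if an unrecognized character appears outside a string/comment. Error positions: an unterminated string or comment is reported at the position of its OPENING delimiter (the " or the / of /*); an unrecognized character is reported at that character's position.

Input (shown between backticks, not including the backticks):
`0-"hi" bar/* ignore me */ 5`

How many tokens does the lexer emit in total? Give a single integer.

pos=0: emit NUM '0' (now at pos=1)
pos=1: emit MINUS '-'
pos=2: enter STRING mode
pos=2: emit STR "hi" (now at pos=6)
pos=7: emit ID 'bar' (now at pos=10)
pos=10: enter COMMENT mode (saw '/*')
exit COMMENT mode (now at pos=25)
pos=26: emit NUM '5' (now at pos=27)
DONE. 5 tokens: [NUM, MINUS, STR, ID, NUM]

Answer: 5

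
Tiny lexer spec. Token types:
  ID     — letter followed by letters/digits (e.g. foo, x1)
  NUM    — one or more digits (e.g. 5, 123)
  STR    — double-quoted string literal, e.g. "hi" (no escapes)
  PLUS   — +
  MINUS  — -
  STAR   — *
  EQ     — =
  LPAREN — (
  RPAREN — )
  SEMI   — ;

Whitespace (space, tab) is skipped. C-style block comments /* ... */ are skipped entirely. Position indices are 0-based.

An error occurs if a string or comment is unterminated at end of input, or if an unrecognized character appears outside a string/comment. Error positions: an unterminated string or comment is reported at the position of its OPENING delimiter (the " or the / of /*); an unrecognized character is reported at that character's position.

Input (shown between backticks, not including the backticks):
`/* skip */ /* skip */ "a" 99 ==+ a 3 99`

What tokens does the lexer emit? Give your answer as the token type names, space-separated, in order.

Answer: STR NUM EQ EQ PLUS ID NUM NUM

Derivation:
pos=0: enter COMMENT mode (saw '/*')
exit COMMENT mode (now at pos=10)
pos=11: enter COMMENT mode (saw '/*')
exit COMMENT mode (now at pos=21)
pos=22: enter STRING mode
pos=22: emit STR "a" (now at pos=25)
pos=26: emit NUM '99' (now at pos=28)
pos=29: emit EQ '='
pos=30: emit EQ '='
pos=31: emit PLUS '+'
pos=33: emit ID 'a' (now at pos=34)
pos=35: emit NUM '3' (now at pos=36)
pos=37: emit NUM '99' (now at pos=39)
DONE. 8 tokens: [STR, NUM, EQ, EQ, PLUS, ID, NUM, NUM]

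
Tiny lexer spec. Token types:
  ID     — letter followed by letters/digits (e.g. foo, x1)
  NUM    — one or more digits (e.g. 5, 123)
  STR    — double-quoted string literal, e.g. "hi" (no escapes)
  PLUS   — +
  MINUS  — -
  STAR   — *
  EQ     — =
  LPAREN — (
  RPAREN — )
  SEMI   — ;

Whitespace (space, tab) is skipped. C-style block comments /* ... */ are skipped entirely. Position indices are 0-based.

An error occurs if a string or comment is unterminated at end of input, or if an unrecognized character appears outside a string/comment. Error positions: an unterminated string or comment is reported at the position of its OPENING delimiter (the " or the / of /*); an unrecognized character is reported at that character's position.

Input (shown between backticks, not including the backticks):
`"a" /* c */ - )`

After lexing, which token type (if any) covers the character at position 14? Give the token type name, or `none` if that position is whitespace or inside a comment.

pos=0: enter STRING mode
pos=0: emit STR "a" (now at pos=3)
pos=4: enter COMMENT mode (saw '/*')
exit COMMENT mode (now at pos=11)
pos=12: emit MINUS '-'
pos=14: emit RPAREN ')'
DONE. 3 tokens: [STR, MINUS, RPAREN]
Position 14: char is ')' -> RPAREN

Answer: RPAREN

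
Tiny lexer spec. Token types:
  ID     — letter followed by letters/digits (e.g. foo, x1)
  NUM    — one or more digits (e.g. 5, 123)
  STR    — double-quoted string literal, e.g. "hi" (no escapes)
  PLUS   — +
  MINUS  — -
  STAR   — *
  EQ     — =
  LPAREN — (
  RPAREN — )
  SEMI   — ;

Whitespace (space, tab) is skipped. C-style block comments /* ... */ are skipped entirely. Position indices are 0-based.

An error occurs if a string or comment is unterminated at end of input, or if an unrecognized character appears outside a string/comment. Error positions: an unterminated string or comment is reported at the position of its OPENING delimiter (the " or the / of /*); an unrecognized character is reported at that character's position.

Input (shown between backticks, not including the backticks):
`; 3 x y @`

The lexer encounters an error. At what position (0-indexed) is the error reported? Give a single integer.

pos=0: emit SEMI ';'
pos=2: emit NUM '3' (now at pos=3)
pos=4: emit ID 'x' (now at pos=5)
pos=6: emit ID 'y' (now at pos=7)
pos=8: ERROR — unrecognized char '@'

Answer: 8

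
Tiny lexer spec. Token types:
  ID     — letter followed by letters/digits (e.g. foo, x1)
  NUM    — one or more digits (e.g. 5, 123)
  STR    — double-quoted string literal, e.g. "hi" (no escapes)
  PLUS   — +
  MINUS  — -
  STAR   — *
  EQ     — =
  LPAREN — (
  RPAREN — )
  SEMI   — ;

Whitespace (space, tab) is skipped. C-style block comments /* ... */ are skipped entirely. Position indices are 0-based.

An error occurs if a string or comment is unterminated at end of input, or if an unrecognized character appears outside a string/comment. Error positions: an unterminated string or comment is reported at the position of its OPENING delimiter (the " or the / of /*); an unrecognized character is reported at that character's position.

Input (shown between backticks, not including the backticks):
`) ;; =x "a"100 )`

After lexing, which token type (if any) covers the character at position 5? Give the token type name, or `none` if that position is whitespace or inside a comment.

pos=0: emit RPAREN ')'
pos=2: emit SEMI ';'
pos=3: emit SEMI ';'
pos=5: emit EQ '='
pos=6: emit ID 'x' (now at pos=7)
pos=8: enter STRING mode
pos=8: emit STR "a" (now at pos=11)
pos=11: emit NUM '100' (now at pos=14)
pos=15: emit RPAREN ')'
DONE. 8 tokens: [RPAREN, SEMI, SEMI, EQ, ID, STR, NUM, RPAREN]
Position 5: char is '=' -> EQ

Answer: EQ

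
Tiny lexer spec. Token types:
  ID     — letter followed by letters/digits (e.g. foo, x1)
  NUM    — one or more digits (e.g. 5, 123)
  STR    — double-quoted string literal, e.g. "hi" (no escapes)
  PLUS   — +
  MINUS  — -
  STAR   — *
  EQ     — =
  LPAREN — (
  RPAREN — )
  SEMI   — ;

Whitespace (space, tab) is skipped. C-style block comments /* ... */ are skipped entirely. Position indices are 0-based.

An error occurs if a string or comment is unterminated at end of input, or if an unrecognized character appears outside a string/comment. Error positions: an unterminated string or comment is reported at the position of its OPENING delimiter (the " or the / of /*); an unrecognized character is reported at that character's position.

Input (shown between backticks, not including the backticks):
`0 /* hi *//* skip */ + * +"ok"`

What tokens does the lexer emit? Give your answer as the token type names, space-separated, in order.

pos=0: emit NUM '0' (now at pos=1)
pos=2: enter COMMENT mode (saw '/*')
exit COMMENT mode (now at pos=10)
pos=10: enter COMMENT mode (saw '/*')
exit COMMENT mode (now at pos=20)
pos=21: emit PLUS '+'
pos=23: emit STAR '*'
pos=25: emit PLUS '+'
pos=26: enter STRING mode
pos=26: emit STR "ok" (now at pos=30)
DONE. 5 tokens: [NUM, PLUS, STAR, PLUS, STR]

Answer: NUM PLUS STAR PLUS STR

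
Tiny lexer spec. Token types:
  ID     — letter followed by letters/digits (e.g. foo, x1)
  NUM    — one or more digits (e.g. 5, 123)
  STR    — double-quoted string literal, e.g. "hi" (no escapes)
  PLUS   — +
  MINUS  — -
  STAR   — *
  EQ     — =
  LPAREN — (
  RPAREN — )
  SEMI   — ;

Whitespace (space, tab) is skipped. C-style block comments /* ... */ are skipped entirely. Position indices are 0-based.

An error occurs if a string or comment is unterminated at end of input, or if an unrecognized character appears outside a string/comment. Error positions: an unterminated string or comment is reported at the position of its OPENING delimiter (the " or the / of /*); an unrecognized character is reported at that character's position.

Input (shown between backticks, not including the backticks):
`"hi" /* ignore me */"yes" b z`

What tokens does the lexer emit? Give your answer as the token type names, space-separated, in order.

Answer: STR STR ID ID

Derivation:
pos=0: enter STRING mode
pos=0: emit STR "hi" (now at pos=4)
pos=5: enter COMMENT mode (saw '/*')
exit COMMENT mode (now at pos=20)
pos=20: enter STRING mode
pos=20: emit STR "yes" (now at pos=25)
pos=26: emit ID 'b' (now at pos=27)
pos=28: emit ID 'z' (now at pos=29)
DONE. 4 tokens: [STR, STR, ID, ID]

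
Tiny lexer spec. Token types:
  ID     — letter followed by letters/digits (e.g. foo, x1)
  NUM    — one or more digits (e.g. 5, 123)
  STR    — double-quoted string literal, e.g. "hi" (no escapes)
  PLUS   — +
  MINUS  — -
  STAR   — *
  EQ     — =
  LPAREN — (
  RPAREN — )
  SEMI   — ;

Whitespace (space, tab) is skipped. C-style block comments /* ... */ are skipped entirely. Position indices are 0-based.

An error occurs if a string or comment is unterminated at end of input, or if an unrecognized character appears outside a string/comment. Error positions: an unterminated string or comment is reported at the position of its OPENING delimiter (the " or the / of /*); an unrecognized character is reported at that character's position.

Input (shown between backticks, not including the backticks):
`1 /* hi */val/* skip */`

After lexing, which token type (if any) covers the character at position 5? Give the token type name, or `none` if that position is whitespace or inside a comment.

Answer: none

Derivation:
pos=0: emit NUM '1' (now at pos=1)
pos=2: enter COMMENT mode (saw '/*')
exit COMMENT mode (now at pos=10)
pos=10: emit ID 'val' (now at pos=13)
pos=13: enter COMMENT mode (saw '/*')
exit COMMENT mode (now at pos=23)
DONE. 2 tokens: [NUM, ID]
Position 5: char is 'h' -> none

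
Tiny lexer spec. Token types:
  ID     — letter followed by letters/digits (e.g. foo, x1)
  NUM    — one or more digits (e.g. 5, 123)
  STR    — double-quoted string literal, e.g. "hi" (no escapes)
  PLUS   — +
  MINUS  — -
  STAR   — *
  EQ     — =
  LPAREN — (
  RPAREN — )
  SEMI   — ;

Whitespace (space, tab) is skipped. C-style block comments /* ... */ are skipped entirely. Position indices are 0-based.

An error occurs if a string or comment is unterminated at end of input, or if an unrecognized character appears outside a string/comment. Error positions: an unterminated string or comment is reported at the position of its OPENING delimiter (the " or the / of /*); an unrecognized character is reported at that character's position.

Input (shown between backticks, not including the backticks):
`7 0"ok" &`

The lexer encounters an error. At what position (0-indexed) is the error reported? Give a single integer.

pos=0: emit NUM '7' (now at pos=1)
pos=2: emit NUM '0' (now at pos=3)
pos=3: enter STRING mode
pos=3: emit STR "ok" (now at pos=7)
pos=8: ERROR — unrecognized char '&'

Answer: 8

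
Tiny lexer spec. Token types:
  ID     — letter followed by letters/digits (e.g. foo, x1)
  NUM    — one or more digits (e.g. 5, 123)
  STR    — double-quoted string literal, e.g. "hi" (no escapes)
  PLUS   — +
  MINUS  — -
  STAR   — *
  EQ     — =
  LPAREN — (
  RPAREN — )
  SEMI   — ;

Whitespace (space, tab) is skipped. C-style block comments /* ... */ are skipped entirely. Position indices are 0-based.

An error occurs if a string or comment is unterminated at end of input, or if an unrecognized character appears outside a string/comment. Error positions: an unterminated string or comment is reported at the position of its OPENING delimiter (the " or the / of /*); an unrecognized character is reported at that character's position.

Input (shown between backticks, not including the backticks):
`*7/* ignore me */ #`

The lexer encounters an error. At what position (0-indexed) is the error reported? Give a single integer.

Answer: 18

Derivation:
pos=0: emit STAR '*'
pos=1: emit NUM '7' (now at pos=2)
pos=2: enter COMMENT mode (saw '/*')
exit COMMENT mode (now at pos=17)
pos=18: ERROR — unrecognized char '#'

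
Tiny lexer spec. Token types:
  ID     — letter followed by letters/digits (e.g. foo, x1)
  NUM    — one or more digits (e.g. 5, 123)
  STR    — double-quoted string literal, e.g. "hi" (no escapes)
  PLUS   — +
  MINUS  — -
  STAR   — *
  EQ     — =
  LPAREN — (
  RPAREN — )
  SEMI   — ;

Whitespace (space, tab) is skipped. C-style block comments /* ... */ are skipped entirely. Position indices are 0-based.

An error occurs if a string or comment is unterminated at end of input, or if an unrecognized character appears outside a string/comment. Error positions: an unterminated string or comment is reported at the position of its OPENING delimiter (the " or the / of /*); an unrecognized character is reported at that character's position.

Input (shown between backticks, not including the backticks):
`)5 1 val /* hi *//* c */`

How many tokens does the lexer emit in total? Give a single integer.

pos=0: emit RPAREN ')'
pos=1: emit NUM '5' (now at pos=2)
pos=3: emit NUM '1' (now at pos=4)
pos=5: emit ID 'val' (now at pos=8)
pos=9: enter COMMENT mode (saw '/*')
exit COMMENT mode (now at pos=17)
pos=17: enter COMMENT mode (saw '/*')
exit COMMENT mode (now at pos=24)
DONE. 4 tokens: [RPAREN, NUM, NUM, ID]

Answer: 4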